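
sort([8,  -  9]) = [ - 9,  8]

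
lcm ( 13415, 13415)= 13415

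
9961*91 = 906451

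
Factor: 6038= 2^1 * 3019^1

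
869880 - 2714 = 867166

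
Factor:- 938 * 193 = -181034 = - 2^1 * 7^1*67^1* 193^1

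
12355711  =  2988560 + 9367151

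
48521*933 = 45270093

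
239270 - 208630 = 30640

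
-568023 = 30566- 598589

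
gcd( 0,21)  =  21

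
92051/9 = 92051/9 =10227.89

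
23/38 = 23/38 = 0.61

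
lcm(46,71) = 3266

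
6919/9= 768 + 7/9 = 768.78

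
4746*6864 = 32576544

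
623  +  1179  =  1802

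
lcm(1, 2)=2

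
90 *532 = 47880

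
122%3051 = 122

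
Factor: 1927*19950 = 38443650 = 2^1*  3^1*5^2*7^1*19^1*41^1*47^1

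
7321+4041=11362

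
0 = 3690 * 0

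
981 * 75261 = 73831041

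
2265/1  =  2265 = 2265.00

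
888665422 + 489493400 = 1378158822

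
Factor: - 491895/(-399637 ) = 3^2*5^1*7^(- 1)*17^1*37^( - 1 )*643^1*1543^( - 1 ) 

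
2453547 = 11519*213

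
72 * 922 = 66384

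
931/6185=931/6185 = 0.15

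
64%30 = 4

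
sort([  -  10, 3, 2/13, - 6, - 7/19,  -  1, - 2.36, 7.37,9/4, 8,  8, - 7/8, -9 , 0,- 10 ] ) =[ - 10, - 10,- 9,-6 ,-2.36 , - 1,  -  7/8, - 7/19, 0 , 2/13,9/4 , 3,7.37, 8,8 ]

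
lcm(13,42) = 546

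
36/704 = 9/176= 0.05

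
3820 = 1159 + 2661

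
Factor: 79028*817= 64565876 = 2^2*19^1 *23^1*43^1*859^1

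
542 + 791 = 1333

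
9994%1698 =1504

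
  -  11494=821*(- 14)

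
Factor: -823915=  - 5^1*367^1* 449^1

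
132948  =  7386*18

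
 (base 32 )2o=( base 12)74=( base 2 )1011000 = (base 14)64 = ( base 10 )88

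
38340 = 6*6390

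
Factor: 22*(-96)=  - 2112 = - 2^6*3^1*11^1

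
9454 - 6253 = 3201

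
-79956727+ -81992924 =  - 161949651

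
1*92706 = 92706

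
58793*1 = 58793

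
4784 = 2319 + 2465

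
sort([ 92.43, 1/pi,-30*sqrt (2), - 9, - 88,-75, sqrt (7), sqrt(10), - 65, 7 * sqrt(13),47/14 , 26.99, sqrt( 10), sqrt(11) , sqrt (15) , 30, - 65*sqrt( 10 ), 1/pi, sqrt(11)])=[ -65 * sqrt(10), - 88, - 75, - 65, - 30 * sqrt(2), - 9, 1/pi, 1/pi, sqrt(7), sqrt( 10 ),sqrt( 10),sqrt (11) , sqrt( 11),  47/14, sqrt( 15), 7*sqrt( 13), 26.99, 30, 92.43]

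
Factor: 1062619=17^1 * 62507^1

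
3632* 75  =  272400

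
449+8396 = 8845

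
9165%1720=565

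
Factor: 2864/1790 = 2^3*5^( - 1) = 8/5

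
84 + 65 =149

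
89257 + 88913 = 178170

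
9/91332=1/10148 = 0.00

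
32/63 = 32/63 = 0.51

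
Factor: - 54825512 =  - 2^3*7^2 * 139861^1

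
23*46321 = 1065383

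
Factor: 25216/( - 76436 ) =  - 2^5* 97^( - 1)=- 32/97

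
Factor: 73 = 73^1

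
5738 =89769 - 84031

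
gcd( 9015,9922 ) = 1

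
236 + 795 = 1031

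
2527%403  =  109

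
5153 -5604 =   -  451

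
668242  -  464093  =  204149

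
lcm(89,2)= 178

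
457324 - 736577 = -279253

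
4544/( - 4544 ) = - 1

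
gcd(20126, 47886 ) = 694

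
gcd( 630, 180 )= 90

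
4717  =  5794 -1077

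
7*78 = 546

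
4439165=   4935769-496604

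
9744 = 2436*4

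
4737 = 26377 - 21640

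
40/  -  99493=-40/99493= -0.00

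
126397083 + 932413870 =1058810953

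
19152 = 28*684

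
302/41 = 302/41 = 7.37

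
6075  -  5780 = 295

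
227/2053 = 227/2053 = 0.11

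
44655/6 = 14885/2 = 7442.50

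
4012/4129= 4012/4129 = 0.97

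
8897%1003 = 873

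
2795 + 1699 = 4494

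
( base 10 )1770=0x6ea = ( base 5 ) 24040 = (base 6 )12110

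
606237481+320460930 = 926698411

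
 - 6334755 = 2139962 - 8474717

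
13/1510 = 13/1510 = 0.01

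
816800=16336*50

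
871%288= 7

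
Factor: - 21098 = -2^1*7^1*11^1*137^1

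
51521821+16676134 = 68197955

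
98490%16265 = 900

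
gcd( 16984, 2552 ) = 88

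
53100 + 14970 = 68070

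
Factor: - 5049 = - 3^3*11^1*17^1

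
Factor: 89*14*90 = 2^2*3^2 * 5^1*7^1*89^1 = 112140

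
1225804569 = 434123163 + 791681406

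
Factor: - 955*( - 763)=5^1*7^1*109^1*191^1 = 728665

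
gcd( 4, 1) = 1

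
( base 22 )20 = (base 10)44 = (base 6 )112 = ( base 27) 1h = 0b101100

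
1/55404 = 1/55404 = 0.00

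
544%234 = 76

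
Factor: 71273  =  263^1*271^1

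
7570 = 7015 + 555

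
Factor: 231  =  3^1*7^1*11^1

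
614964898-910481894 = -295516996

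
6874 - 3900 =2974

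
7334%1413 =269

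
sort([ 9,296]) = [ 9,296]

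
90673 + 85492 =176165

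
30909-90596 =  - 59687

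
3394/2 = 1697 = 1697.00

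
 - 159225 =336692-495917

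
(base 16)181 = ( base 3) 112021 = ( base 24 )g1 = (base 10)385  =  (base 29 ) D8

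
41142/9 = 13714/3 = 4571.33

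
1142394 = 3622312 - 2479918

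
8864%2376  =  1736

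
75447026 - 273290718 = -197843692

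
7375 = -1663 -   -  9038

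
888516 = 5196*171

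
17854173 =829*21537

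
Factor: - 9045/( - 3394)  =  2^(-1)*3^3*5^1*67^1 * 1697^ ( - 1) 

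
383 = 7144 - 6761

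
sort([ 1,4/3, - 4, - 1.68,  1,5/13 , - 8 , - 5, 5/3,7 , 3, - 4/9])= [ - 8, - 5, - 4, - 1.68,-4/9,5/13, 1,1,4/3,5/3, 3, 7] 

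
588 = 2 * 294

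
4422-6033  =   - 1611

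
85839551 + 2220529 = 88060080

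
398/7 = 56 + 6/7 =56.86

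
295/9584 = 295/9584 = 0.03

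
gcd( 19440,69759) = 9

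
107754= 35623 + 72131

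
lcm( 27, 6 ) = 54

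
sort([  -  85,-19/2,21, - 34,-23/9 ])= [ - 85,-34, - 19/2,-23/9,  21]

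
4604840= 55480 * 83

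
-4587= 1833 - 6420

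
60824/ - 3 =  - 60824/3 = - 20274.67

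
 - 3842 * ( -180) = 691560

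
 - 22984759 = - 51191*449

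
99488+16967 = 116455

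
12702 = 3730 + 8972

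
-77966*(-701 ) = 54654166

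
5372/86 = 62+ 20/43 =62.47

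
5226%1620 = 366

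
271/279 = 271/279 = 0.97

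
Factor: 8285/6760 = 1657/1352 = 2^(  -  3)*13^( - 2)*1657^1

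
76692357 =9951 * 7707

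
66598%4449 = 4312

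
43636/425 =43636/425 =102.67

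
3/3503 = 3/3503 = 0.00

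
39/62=39/62 = 0.63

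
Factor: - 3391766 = -2^1*7^1*19^1*41^1*311^1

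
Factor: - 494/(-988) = 1/2 = 2^( - 1) 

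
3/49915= 3/49915 = 0.00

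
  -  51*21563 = -1099713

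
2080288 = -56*( -37148) 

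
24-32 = - 8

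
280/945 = 8/27 = 0.30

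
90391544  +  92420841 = 182812385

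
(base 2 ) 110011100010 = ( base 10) 3298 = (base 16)CE2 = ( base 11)2529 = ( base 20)84I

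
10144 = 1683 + 8461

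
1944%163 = 151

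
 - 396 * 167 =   -  66132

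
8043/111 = 2681/37 = 72.46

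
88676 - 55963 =32713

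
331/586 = 331/586 = 0.56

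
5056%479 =266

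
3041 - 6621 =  - 3580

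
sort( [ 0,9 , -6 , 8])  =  [ - 6, 0,  8,9]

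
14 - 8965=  - 8951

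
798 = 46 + 752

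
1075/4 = 268 + 3/4 = 268.75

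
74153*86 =6377158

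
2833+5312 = 8145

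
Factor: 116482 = 2^1*139^1*419^1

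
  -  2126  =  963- 3089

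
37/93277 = 1/2521 = 0.00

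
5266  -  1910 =3356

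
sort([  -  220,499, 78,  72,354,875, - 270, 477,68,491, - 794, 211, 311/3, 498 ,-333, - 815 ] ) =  [ - 815,  -  794, - 333, - 270, - 220, 68,72, 78, 311/3,  211,354, 477,491, 498  ,  499, 875]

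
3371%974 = 449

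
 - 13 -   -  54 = 41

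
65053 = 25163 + 39890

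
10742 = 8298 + 2444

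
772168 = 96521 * 8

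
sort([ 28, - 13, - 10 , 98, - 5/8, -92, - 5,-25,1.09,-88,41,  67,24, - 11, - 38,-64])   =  [ - 92, - 88,  -  64,  -  38, - 25, - 13, - 11,- 10,-5, -5/8,1.09,24,  28,41,67,98]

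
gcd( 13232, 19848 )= 6616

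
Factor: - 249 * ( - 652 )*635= 2^2 * 3^1 * 5^1*83^1*127^1*163^1  =  103090980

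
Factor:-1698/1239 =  - 2^1*7^(-1 ) * 59^ (  -  1) *283^1 = - 566/413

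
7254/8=3627/4= 906.75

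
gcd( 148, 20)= 4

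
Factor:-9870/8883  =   - 10/9  =  -2^1*3^ ( - 2)*5^1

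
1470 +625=2095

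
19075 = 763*25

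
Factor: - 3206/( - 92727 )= 2^1 *3^( - 2 )*7^1*229^1 *10303^(-1)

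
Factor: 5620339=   5620339^1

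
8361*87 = 727407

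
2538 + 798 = 3336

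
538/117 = 538/117= 4.60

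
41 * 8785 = 360185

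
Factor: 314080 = 2^5*5^1*13^1*151^1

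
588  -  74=514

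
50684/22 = 25342/11 = 2303.82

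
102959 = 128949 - 25990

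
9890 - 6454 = 3436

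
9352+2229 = 11581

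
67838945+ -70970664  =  -3131719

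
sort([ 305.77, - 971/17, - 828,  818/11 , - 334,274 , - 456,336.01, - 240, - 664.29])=[ - 828, - 664.29, - 456,-334, - 240,  -  971/17 , 818/11, 274,305.77,336.01] 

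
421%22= 3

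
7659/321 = 2553/107   =  23.86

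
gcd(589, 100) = 1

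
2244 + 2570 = 4814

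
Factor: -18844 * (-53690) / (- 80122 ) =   -  1224860/97 = - 2^2*5^1*7^1 *13^1 * 97^(-1)*673^1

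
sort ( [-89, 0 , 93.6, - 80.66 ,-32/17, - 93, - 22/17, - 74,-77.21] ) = [ - 93, - 89, - 80.66, - 77.21, - 74,  -  32/17, - 22/17,0, 93.6 ] 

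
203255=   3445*59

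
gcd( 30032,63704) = 8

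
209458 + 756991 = 966449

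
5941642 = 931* 6382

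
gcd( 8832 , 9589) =1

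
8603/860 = 10 + 3/860= 10.00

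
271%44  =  7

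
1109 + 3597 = 4706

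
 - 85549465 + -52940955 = -138490420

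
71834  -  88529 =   -  16695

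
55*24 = 1320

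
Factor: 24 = 2^3*3^1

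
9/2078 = 9/2078 = 0.00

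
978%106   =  24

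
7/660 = 7/660 = 0.01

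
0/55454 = 0 = 0.00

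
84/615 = 28/205= 0.14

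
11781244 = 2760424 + 9020820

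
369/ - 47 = -369/47 = - 7.85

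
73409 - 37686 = 35723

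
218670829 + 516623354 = 735294183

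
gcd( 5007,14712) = 3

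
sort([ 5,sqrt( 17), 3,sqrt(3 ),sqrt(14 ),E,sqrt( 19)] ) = [ sqrt(3), E, 3,sqrt(14 ), sqrt( 17 ),sqrt(19 ),5 ]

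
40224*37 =1488288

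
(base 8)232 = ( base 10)154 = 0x9A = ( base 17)91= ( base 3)12201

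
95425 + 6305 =101730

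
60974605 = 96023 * 635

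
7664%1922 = 1898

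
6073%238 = 123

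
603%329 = 274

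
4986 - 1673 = 3313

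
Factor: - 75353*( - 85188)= 2^2*3^1*31^1*229^1*75353^1= 6419171364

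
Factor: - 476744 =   -  2^3*23^1*2591^1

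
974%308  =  50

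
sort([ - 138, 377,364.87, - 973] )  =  [ - 973, - 138,  364.87, 377 ]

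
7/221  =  7/221 = 0.03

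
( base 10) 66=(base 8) 102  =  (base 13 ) 51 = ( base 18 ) 3C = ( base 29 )28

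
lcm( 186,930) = 930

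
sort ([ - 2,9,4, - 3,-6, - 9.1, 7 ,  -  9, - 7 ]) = [ - 9.1,-9, - 7, - 6, - 3, - 2, 4,7,9]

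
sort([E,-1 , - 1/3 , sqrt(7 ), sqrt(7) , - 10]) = [-10, - 1, - 1/3, sqrt(7 ), sqrt( 7),  E] 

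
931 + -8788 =-7857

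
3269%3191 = 78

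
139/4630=139/4630 =0.03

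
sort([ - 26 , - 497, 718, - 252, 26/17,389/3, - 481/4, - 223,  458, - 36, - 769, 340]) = [ - 769, - 497,-252, - 223, - 481/4, - 36,  -  26, 26/17,  389/3, 340,458, 718 ]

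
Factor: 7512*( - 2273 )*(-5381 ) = 91879369656 = 2^3 * 3^1 * 313^1*2273^1*5381^1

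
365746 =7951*46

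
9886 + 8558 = 18444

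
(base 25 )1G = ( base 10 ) 41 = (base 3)1112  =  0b101001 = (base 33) 18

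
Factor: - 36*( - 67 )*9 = 21708  =  2^2 * 3^4*67^1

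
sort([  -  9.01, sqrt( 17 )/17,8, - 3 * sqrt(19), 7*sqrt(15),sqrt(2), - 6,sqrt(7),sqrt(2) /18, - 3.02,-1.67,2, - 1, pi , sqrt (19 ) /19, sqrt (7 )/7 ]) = [ - 3*sqrt( 19), - 9.01,-6, - 3.02,-1.67 ,  -  1,sqrt( 2 ) /18,sqrt( 19 )/19,sqrt(17)/17,sqrt(7 ) /7,sqrt(2 ),2,sqrt(7),  pi,8,  7*sqrt(15)]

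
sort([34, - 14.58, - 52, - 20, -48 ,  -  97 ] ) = [ - 97, - 52, - 48,- 20 , - 14.58 , 34]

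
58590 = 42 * 1395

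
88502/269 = 329 + 1/269 = 329.00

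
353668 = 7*50524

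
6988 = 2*3494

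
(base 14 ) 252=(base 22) l2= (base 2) 111010000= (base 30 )FE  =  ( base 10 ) 464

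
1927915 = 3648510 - 1720595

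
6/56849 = 6/56849= 0.00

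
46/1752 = 23/876 = 0.03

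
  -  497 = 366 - 863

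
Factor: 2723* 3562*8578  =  83200818428 = 2^2*7^1 * 13^1*137^1  *389^1*4289^1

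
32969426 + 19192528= 52161954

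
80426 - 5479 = 74947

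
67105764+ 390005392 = 457111156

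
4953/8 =4953/8 = 619.12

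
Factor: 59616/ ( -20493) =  - 32/11 = - 2^5*11^(-1)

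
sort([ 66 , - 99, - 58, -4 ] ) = [ - 99, - 58, - 4, 66]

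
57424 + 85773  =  143197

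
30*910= 27300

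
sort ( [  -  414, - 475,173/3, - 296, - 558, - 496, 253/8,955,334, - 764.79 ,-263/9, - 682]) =[ - 764.79, - 682, - 558, - 496, - 475, -414, - 296, - 263/9,  253/8, 173/3, 334, 955]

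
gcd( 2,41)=1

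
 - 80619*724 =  - 58368156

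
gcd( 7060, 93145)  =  5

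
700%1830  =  700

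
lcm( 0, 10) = 0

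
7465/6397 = 7465/6397 = 1.17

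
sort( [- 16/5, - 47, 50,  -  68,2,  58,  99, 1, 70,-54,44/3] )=[ - 68, - 54, - 47, - 16/5, 1, 2,44/3, 50, 58,70,99] 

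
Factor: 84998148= 2^2*3^1*113^1*62683^1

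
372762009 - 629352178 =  - 256590169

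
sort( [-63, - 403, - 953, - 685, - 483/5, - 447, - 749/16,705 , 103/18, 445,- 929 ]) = [-953, - 929, - 685, - 447, - 403 ,-483/5, -63, -749/16,  103/18, 445,705] 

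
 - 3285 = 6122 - 9407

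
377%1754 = 377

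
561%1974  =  561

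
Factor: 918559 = 73^1*12583^1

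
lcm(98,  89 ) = 8722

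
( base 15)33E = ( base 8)1336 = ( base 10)734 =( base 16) 2DE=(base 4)23132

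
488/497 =488/497= 0.98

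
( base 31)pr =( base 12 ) 56a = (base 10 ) 802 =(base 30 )qm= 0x322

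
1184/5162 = 592/2581= 0.23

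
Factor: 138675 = 3^1*5^2*43^2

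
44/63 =44/63= 0.70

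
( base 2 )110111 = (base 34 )1L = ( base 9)61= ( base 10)55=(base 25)25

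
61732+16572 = 78304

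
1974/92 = 21 + 21/46 = 21.46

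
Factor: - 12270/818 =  - 15 = -3^1*5^1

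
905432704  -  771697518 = 133735186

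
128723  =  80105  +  48618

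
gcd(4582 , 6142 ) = 2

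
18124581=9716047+8408534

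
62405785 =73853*845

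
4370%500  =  370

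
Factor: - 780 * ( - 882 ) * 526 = 2^4*3^3 * 5^1*7^2 * 13^1 * 263^1 = 361866960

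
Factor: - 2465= - 5^1*17^1*29^1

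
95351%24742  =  21125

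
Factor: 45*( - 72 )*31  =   - 100440= -  2^3*3^4*5^1*31^1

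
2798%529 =153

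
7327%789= 226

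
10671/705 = 15 + 32/235 = 15.14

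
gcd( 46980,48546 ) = 1566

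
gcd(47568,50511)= 3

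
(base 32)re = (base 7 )2363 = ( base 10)878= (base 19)284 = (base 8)1556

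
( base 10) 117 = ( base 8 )165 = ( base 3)11100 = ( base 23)52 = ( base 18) 69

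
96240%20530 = 14120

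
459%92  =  91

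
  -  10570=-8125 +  - 2445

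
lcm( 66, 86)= 2838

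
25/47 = 25/47 = 0.53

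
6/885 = 2/295 = 0.01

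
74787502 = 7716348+67071154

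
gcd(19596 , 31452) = 12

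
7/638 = 7/638= 0.01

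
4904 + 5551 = 10455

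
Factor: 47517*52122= 2^1*3^2*7^1*17^1*47^1*73^1*337^1=2476681074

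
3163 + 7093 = 10256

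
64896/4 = 16224=16224.00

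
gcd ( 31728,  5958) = 6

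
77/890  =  77/890 = 0.09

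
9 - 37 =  - 28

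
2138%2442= 2138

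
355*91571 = 32507705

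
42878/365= 117 + 173/365 = 117.47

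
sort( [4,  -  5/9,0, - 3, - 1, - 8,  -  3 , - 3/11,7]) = [ - 8, - 3, - 3, - 1 , - 5/9, - 3/11, 0,4,7 ] 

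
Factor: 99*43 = 4257 = 3^2*11^1*43^1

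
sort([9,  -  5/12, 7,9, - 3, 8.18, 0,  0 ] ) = [ - 3, - 5/12,  0, 0, 7, 8.18, 9,9]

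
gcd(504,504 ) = 504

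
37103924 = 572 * 64867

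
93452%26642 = 13526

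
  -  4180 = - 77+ - 4103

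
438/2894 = 219/1447 = 0.15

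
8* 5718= 45744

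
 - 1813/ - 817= 2  +  179/817 = 2.22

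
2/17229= 2/17229 = 0.00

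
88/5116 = 22/1279=0.02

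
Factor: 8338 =2^1*11^1*379^1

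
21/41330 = 21/41330 = 0.00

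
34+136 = 170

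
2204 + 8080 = 10284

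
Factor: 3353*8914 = 2^1*7^1  *  479^1*4457^1 =29888642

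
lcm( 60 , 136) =2040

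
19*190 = 3610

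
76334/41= 76334/41 = 1861.80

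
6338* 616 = 3904208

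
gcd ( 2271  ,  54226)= 1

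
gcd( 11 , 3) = 1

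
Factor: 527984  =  2^4* 32999^1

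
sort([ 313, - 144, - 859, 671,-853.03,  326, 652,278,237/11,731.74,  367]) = [ - 859, - 853.03,  -  144, 237/11, 278,313,326, 367, 652,671,  731.74 ] 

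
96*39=3744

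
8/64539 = 8/64539 = 0.00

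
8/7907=8/7907 = 0.00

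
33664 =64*526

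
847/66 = 77/6 = 12.83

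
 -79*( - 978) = 77262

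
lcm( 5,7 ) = 35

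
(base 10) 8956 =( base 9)13251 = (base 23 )GL9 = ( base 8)21374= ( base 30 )9SG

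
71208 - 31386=39822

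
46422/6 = 7737=7737.00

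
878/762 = 439/381=1.15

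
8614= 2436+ 6178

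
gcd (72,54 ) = 18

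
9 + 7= 16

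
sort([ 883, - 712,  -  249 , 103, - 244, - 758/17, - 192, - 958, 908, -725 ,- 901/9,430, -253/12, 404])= [ - 958, - 725, - 712,  -  249,-244, -192, - 901/9, - 758/17, - 253/12, 103, 404,  430,883,  908]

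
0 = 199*0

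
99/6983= 99/6983 = 0.01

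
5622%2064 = 1494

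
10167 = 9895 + 272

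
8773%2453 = 1414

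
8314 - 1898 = 6416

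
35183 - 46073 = -10890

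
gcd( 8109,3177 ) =9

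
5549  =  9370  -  3821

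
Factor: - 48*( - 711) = 34128  =  2^4*3^3*79^1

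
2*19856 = 39712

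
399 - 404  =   - 5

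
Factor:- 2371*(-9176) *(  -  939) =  - 2^3*3^1*31^1 *37^1*313^1 * 2371^1 = - 20429161944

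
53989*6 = 323934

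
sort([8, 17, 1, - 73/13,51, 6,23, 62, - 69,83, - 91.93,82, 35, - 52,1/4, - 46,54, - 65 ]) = [  -  91.93,-69, - 65, - 52,  -  46, - 73/13,1/4,1,  6,8,17, 23, 35,51,54,62,82,83 ] 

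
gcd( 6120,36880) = 40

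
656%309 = 38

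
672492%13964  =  2220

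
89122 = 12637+76485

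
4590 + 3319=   7909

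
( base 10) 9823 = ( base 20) 14B3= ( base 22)K6B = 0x265F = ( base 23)ID2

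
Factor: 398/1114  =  199/557=199^1*557^( - 1)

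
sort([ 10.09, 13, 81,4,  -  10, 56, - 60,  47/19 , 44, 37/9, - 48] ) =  [-60, - 48,-10, 47/19, 4,  37/9 , 10.09, 13, 44,56, 81]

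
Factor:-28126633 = - 47^1*598439^1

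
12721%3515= 2176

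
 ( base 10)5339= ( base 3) 21022202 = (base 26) 7n9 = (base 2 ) 1010011011011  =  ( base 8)12333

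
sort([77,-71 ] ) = [-71,  77 ] 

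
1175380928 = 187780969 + 987599959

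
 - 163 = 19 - 182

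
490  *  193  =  94570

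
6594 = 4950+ 1644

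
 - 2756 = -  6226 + 3470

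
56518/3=18839 + 1/3  =  18839.33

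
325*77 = 25025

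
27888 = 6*4648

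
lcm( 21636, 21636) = 21636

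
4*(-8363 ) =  - 33452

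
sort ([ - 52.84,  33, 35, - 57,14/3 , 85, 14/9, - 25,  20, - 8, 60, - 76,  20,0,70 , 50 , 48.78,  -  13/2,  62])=[  -  76, - 57, - 52.84  , -25 , - 8, - 13/2,  0,14/9,14/3 , 20,20, 33,  35, 48.78 , 50,60, 62 , 70,85] 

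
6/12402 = 1/2067 = 0.00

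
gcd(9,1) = 1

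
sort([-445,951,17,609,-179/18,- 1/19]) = [-445, - 179/18,- 1/19,17,609,951]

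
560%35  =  0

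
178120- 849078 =-670958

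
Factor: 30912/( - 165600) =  - 14/75 = - 2^1*3^(-1)*5^( - 2) * 7^1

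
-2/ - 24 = 1/12 = 0.08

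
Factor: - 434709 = -3^2*11^1 * 4391^1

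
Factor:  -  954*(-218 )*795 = 165337740 =2^2*3^3*5^1 * 53^2* 109^1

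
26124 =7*3732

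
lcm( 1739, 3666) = 135642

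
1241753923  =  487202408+754551515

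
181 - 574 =-393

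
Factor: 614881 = 614881^1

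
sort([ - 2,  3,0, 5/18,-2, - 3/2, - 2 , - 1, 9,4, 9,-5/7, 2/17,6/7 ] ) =[-2,  -  2, - 2,-3/2,  -  1, - 5/7, 0, 2/17,5/18,6/7, 3,  4,  9,  9 ]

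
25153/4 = 25153/4 = 6288.25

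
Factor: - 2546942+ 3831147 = 1284205 = 5^1*13^1*23^1*859^1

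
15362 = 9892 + 5470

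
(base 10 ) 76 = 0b1001100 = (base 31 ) 2E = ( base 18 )44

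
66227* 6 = 397362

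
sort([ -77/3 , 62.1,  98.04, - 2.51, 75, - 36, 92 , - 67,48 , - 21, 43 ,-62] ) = [ - 67 , - 62,  -  36, - 77/3, - 21,-2.51,43, 48,  62.1, 75, 92,98.04]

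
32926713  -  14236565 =18690148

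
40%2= 0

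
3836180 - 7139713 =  - 3303533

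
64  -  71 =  - 7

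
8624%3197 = 2230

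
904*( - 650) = - 587600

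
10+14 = 24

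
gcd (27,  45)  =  9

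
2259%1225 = 1034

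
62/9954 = 31/4977=0.01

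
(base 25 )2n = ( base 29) 2f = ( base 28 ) 2H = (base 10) 73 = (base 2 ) 1001001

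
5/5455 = 1/1091 = 0.00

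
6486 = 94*69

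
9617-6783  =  2834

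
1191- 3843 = -2652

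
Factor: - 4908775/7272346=  -  2^( - 1 ) * 5^2*23^1*1381^( - 1)*2633^( - 1)*8537^1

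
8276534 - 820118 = 7456416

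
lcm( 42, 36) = 252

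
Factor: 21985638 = 2^1*3^1 *3664273^1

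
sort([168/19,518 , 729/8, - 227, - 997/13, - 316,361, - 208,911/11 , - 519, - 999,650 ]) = [ - 999,-519, - 316, - 227, - 208, - 997/13,  168/19,911/11,729/8, 361,518,650 ] 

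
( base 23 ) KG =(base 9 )578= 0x1dc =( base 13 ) 2a8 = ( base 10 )476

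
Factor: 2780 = 2^2*5^1*139^1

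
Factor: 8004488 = 2^3*157^1 * 6373^1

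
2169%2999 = 2169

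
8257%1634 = 87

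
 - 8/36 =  - 1 + 7/9= -0.22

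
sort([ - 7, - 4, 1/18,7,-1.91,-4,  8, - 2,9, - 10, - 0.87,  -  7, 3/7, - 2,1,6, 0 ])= [ - 10,-7, -7, - 4,-4, - 2, - 2 , - 1.91, - 0.87, 0 , 1/18,3/7,  1,6,7 , 8, 9 ] 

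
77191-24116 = 53075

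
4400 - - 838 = 5238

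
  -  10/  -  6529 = 10/6529=0.00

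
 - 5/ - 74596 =5/74596= 0.00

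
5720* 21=120120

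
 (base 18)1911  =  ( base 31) 93P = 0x223f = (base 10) 8767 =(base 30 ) 9m7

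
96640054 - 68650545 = 27989509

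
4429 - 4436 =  - 7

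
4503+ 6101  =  10604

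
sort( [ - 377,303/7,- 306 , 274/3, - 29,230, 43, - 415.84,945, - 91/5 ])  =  [ - 415.84, - 377,-306, - 29, - 91/5,43, 303/7,  274/3,230,945 ]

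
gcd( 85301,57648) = 1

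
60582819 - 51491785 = 9091034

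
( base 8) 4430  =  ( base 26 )3be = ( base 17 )80G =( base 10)2328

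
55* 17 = 935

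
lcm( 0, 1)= 0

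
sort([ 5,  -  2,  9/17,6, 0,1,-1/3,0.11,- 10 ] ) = [ - 10, - 2, - 1/3,0  ,  0.11,9/17,1, 5,6 ] 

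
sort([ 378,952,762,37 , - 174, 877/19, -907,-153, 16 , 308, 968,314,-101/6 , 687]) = [ - 907, - 174, - 153, - 101/6 , 16, 37,877/19, 308, 314, 378,687,762 , 952, 968 ]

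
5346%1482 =900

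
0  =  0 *34162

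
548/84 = 137/21 = 6.52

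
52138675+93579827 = 145718502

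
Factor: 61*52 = 3172 = 2^2*13^1*61^1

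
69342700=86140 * 805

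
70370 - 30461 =39909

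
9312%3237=2838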